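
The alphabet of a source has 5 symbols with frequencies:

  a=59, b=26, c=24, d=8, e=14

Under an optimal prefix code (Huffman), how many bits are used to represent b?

2

Build the tree from the bottom:
d(8) + e(14) → 22
22 + c(24) → 46
b(26) + 46 → 72
a(59) + 72 → 131
b sits 2 levels below the root, so its codeword is 2 bits.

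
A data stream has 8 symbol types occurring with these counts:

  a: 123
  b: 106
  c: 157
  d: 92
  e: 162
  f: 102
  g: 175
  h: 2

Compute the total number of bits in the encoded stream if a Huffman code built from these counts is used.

Greedily combine the two least-frequent nodes:
merge h(2) and d(92): 94
merge 94 and f(102): 196
merge b(106) and a(123): 229
merge c(157) and e(162): 319
merge g(175) and 196: 371
merge 229 and 319: 548
merge 371 and 548: 919
Total encoded bits = sum of merged weights = 94 + 196 + 229 + 319 + 371 + 548 + 919 = 2676.

2676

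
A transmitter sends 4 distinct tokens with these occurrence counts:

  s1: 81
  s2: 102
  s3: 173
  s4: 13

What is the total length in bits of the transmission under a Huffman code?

659

Merge the two smallest weights repeatedly:
combine s4(13), s1(81) → 94
combine 94, s2(102) → 196
combine s3(173), 196 → 369
Each symbol's bit-cost is frequency × depth; summing gives 659 bits (equivalently 94 + 196 + 369).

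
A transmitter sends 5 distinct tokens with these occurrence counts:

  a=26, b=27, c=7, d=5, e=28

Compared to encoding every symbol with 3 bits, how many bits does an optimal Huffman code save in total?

Fixed-length: 3 bits × 93 symbols = 279 bits.
Huffman merges:
merge d(5) and c(7): 12
merge 12 and a(26): 38
merge b(27) and e(28): 55
merge 38 and 55: 93
Huffman total = 12 + 38 + 55 + 93 = 198 bits.
Saving = 279 − 198 = 81 bits.

81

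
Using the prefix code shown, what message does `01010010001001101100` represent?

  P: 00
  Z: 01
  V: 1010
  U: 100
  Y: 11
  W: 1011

ZZPUZPYZU

Read left to right; each codeword is recognised as soon as it completes (prefix code):
  01→Z | 01→Z | 00→P | 100→U | 01→Z | 00→P | 11→Y | 01→Z | 100→U
Decoded message: ZZPUZPYZU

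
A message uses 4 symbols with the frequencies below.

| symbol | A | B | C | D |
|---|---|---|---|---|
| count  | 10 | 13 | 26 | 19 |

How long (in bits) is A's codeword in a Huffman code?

Repeatedly merge the two smallest:
combine A(10), B(13) → 23
combine D(19), 23 → 42
combine C(26), 42 → 68
A's leaf is at depth 3, giving a 3-bit codeword.

3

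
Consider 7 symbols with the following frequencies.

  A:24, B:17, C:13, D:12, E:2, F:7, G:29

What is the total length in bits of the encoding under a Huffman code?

268

Greedily combine the two least-frequent nodes:
E(2) + F(7) → 9
9 + D(12) → 21
C(13) + B(17) → 30
21 + A(24) → 45
G(29) + 30 → 59
45 + 59 → 104
The encoded length is the sum of every internal node's weight: 9 + 21 + 30 + 45 + 59 + 104 = 268 bits.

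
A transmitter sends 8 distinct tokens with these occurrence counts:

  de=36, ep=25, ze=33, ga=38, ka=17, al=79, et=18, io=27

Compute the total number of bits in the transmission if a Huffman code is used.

775

Greedily combine the two least-frequent nodes:
ka(17) + et(18) → 35
ep(25) + io(27) → 52
ze(33) + 35 → 68
de(36) + ga(38) → 74
52 + 68 → 120
74 + al(79) → 153
120 + 153 → 273
Total encoded bits = sum of merged weights = 35 + 52 + 68 + 74 + 120 + 153 + 273 = 775.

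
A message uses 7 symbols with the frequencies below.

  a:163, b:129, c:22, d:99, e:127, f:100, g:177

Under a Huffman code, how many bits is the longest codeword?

Merge the two lowest-weight nodes at each step:
c(22) + d(99) → 121
f(100) + 121 → 221
e(127) + b(129) → 256
a(163) + g(177) → 340
221 + 256 → 477
340 + 477 → 817
Maximum depth reached is 4.

4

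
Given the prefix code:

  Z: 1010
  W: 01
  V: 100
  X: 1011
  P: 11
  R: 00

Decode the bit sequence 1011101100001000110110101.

Read left to right; each codeword is recognised as soon as it completes (prefix code):
  1011→X | 1011→X | 00→R | 00→R | 100→V | 01→W | 1011→X | 01→W | 01→W
Decoded message: XXRRVWXWW

XXRRVWXWW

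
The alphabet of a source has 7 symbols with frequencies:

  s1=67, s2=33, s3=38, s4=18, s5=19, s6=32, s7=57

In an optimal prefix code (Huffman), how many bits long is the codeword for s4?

Repeatedly merge the two smallest:
combine s4(18), s5(19) → 37
combine s6(32), s2(33) → 65
combine 37, s3(38) → 75
combine s7(57), 65 → 122
combine s1(67), 75 → 142
combine 122, 142 → 264
The subtree containing s4 is merged 4 times, so code length = 4.

4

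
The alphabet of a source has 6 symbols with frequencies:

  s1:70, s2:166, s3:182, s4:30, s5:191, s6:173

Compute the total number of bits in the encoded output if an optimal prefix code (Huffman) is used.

Build the Huffman tree bottom-up:
combine s4(30), s1(70) → 100
combine 100, s2(166) → 266
combine s6(173), s3(182) → 355
combine s5(191), 266 → 457
combine 355, 457 → 812
The encoded length is the sum of every internal node's weight: 100 + 266 + 355 + 457 + 812 = 1990 bits.

1990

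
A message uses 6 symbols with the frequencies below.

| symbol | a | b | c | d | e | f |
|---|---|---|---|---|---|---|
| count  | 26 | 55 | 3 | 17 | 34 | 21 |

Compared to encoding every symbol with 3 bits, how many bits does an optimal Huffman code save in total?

95

Fixed-length: 3 bits × 156 symbols = 468 bits.
Huffman merges:
c(3) + d(17) → 20
20 + f(21) → 41
a(26) + e(34) → 60
41 + b(55) → 96
60 + 96 → 156
Huffman total = 20 + 41 + 60 + 96 + 156 = 373 bits.
Saving = 468 − 373 = 95 bits.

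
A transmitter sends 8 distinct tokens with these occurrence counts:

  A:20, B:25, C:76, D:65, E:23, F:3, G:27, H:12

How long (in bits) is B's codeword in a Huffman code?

3

Build the tree from the bottom:
combine F(3), H(12) → 15
combine 15, A(20) → 35
combine E(23), B(25) → 48
combine G(27), 35 → 62
combine 48, 62 → 110
combine D(65), C(76) → 141
combine 110, 141 → 251
The subtree containing B is merged 3 times, so code length = 3.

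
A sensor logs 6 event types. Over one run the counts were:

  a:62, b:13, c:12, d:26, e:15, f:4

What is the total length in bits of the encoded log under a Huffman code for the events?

288

Merge the two smallest weights repeatedly:
combine f(4), c(12) → 16
combine b(13), e(15) → 28
combine 16, d(26) → 42
combine 28, 42 → 70
combine a(62), 70 → 132
Total encoded bits = sum of merged weights = 16 + 28 + 42 + 70 + 132 = 288.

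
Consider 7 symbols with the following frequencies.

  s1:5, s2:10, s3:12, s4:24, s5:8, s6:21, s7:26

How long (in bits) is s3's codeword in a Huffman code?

Repeatedly merge the two smallest:
merge s1(5) and s5(8): 13
merge s2(10) and s3(12): 22
merge 13 and s6(21): 34
merge 22 and s4(24): 46
merge s7(26) and 34: 60
merge 46 and 60: 106
The subtree containing s3 is merged 3 times, so code length = 3.

3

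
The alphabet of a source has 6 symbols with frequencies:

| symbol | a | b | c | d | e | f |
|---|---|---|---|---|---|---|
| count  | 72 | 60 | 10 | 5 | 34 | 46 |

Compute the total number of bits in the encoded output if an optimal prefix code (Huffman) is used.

Greedily combine the two least-frequent nodes:
combine d(5), c(10) → 15
combine 15, e(34) → 49
combine f(46), 49 → 95
combine b(60), a(72) → 132
combine 95, 132 → 227
Each symbol's bit-cost is frequency × depth; summing gives 518 bits (equivalently 15 + 49 + 95 + 132 + 227).

518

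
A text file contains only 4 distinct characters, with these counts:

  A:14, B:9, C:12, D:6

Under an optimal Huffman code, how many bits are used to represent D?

2

Build the tree from the bottom:
D(6) + B(9) → 15
C(12) + A(14) → 26
15 + 26 → 41
D's leaf is at depth 2, giving a 2-bit codeword.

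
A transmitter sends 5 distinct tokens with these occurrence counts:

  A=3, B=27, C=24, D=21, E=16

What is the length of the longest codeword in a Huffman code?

Merge the two lowest-weight nodes at each step:
A(3) + E(16) → 19
19 + D(21) → 40
C(24) + B(27) → 51
40 + 51 → 91
The first pair merged (A, E) ends up deepest, at depth 3.

3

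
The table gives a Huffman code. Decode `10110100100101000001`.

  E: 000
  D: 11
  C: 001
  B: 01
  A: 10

Read left to right; each codeword is recognised as soon as it completes (prefix code):
  10→A | 11→D | 01→B | 001→C | 001→C | 01→B | 000→E | 001→C
Decoded message: ADBCCBEC

ADBCCBEC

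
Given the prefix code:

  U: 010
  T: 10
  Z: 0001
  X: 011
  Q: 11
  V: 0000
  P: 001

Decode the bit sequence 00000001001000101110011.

Read left to right; each codeword is recognised as soon as it completes (prefix code):
  0000→V | 0001→Z | 001→P | 0001→Z | 011→X | 10→T | 011→X
Decoded message: VZPZXTX

VZPZXTX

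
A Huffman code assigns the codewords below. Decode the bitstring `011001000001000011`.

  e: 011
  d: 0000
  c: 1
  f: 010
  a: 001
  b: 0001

eadfbc

Read left to right; each codeword is recognised as soon as it completes (prefix code):
  011→e | 001→a | 0000→d | 010→f | 0001→b | 1→c
Decoded message: eadfbc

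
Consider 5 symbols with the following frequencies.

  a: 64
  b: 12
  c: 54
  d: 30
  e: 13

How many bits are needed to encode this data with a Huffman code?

362

Greedily combine the two least-frequent nodes:
combine b(12), e(13) → 25
combine 25, d(30) → 55
combine c(54), 55 → 109
combine a(64), 109 → 173
Each symbol's bit-cost is frequency × depth; summing gives 362 bits (equivalently 25 + 55 + 109 + 173).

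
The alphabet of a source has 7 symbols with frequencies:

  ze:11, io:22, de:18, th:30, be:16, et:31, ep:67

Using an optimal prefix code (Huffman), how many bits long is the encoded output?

Merge the two smallest weights repeatedly:
ze(11) + be(16) → 27
de(18) + io(22) → 40
27 + th(30) → 57
et(31) + 40 → 71
57 + ep(67) → 124
71 + 124 → 195
The encoded length is the sum of every internal node's weight: 27 + 40 + 57 + 71 + 124 + 195 = 514 bits.

514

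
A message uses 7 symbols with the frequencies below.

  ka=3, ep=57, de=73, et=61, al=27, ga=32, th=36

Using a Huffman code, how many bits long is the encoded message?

763

Merge the two smallest weights repeatedly:
combine ka(3), al(27) → 30
combine 30, ga(32) → 62
combine th(36), ep(57) → 93
combine et(61), 62 → 123
combine de(73), 93 → 166
combine 123, 166 → 289
Total encoded bits = sum of merged weights = 30 + 62 + 93 + 123 + 166 + 289 = 763.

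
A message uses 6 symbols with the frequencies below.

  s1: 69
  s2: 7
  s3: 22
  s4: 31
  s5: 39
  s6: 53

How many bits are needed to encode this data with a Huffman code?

Greedily combine the two least-frequent nodes:
s2(7) + s3(22) → 29
29 + s4(31) → 60
s5(39) + s6(53) → 92
60 + s1(69) → 129
92 + 129 → 221
Total encoded bits = sum of merged weights = 29 + 60 + 92 + 129 + 221 = 531.

531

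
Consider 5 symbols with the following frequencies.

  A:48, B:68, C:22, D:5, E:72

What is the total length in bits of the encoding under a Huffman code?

Build the Huffman tree bottom-up:
combine D(5), C(22) → 27
combine 27, A(48) → 75
combine B(68), E(72) → 140
combine 75, 140 → 215
Total encoded bits = sum of merged weights = 27 + 75 + 140 + 215 = 457.

457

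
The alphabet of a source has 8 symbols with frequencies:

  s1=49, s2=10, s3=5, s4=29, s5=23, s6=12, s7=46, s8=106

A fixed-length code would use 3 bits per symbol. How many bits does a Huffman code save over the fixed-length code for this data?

120

Fixed-length: 3 bits × 280 symbols = 840 bits.
Huffman merges:
s3(5) + s2(10) → 15
s6(12) + 15 → 27
s5(23) + 27 → 50
s4(29) + s7(46) → 75
s1(49) + 50 → 99
75 + 99 → 174
s8(106) + 174 → 280
Huffman total = 15 + 27 + 50 + 75 + 99 + 174 + 280 = 720 bits.
Saving = 840 − 720 = 120 bits.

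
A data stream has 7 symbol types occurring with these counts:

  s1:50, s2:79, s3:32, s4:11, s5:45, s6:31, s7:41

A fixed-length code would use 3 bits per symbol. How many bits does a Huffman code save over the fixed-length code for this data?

87

Fixed-length: 3 bits × 289 symbols = 867 bits.
Huffman merges:
s4(11) + s6(31) → 42
s3(32) + s7(41) → 73
42 + s5(45) → 87
s1(50) + 73 → 123
s2(79) + 87 → 166
123 + 166 → 289
Huffman total = 42 + 73 + 87 + 123 + 166 + 289 = 780 bits.
Saving = 867 − 780 = 87 bits.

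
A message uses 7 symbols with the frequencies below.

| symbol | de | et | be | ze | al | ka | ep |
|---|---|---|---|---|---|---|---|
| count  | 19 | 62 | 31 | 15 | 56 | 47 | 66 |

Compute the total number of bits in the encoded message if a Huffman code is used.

794

Merge the two smallest weights repeatedly:
ze(15) + de(19) → 34
be(31) + 34 → 65
ka(47) + al(56) → 103
et(62) + 65 → 127
ep(66) + 103 → 169
127 + 169 → 296
The encoded length is the sum of every internal node's weight: 34 + 65 + 103 + 127 + 169 + 296 = 794 bits.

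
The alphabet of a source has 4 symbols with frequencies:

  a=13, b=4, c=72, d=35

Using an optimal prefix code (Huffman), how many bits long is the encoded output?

193

Merge the two smallest weights repeatedly:
b(4) + a(13) → 17
17 + d(35) → 52
52 + c(72) → 124
Each symbol's bit-cost is frequency × depth; summing gives 193 bits (equivalently 17 + 52 + 124).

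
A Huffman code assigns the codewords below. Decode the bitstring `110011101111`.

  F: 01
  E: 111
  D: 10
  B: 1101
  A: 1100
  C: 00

Read left to right; each codeword is recognised as soon as it completes (prefix code):
  1100→A | 111→E | 01→F | 111→E
Decoded message: AEFE

AEFE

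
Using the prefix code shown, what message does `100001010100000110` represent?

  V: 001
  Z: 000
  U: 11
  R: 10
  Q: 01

Read left to right; each codeword is recognised as soon as it completes (prefix code):
  10→R | 000→Z | 10→R | 10→R | 10→R | 000→Z | 01→Q | 10→R
Decoded message: RZRRRZQR

RZRRRZQR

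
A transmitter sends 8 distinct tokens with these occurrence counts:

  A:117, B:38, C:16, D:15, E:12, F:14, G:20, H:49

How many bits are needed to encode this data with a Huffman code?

712

Merge the two smallest weights repeatedly:
combine E(12), F(14) → 26
combine D(15), C(16) → 31
combine G(20), 26 → 46
combine 31, B(38) → 69
combine 46, H(49) → 95
combine 69, 95 → 164
combine A(117), 164 → 281
Total encoded bits = sum of merged weights = 26 + 31 + 46 + 69 + 95 + 164 + 281 = 712.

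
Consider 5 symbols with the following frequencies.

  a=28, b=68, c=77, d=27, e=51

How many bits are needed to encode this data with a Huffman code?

Build the Huffman tree bottom-up:
d(27) + a(28) → 55
e(51) + 55 → 106
b(68) + c(77) → 145
106 + 145 → 251
The encoded length is the sum of every internal node's weight: 55 + 106 + 145 + 251 = 557 bits.

557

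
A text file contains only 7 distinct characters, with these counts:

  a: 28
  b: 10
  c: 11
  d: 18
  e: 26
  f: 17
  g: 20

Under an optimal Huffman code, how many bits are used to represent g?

3

Huffman merges, smallest pair first:
combine b(10), c(11) → 21
combine f(17), d(18) → 35
combine g(20), 21 → 41
combine e(26), a(28) → 54
combine 35, 41 → 76
combine 54, 76 → 130
The subtree containing g is merged 3 times, so code length = 3.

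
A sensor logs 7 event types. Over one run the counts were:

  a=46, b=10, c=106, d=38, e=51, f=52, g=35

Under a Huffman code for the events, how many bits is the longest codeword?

Merge the two lowest-weight nodes at each step:
merge b(10) and g(35): 45
merge d(38) and 45: 83
merge a(46) and e(51): 97
merge f(52) and 83: 135
merge 97 and c(106): 203
merge 135 and 203: 338
Maximum depth reached is 4.

4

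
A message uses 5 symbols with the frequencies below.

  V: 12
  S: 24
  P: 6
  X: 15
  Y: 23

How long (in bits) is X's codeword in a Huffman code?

Build the tree from the bottom:
P(6) + V(12) → 18
X(15) + 18 → 33
Y(23) + S(24) → 47
33 + 47 → 80
X sits 2 levels below the root, so its codeword is 2 bits.

2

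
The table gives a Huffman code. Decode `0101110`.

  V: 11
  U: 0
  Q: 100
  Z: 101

Read left to right; each codeword is recognised as soon as it completes (prefix code):
  0→U | 101→Z | 11→V | 0→U
Decoded message: UZVU

UZVU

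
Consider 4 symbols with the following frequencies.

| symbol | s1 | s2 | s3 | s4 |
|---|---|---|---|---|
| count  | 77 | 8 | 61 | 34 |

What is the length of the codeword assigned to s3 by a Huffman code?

2

Build the tree from the bottom:
s2(8) + s4(34) → 42
42 + s3(61) → 103
s1(77) + 103 → 180
s3 sits 2 levels below the root, so its codeword is 2 bits.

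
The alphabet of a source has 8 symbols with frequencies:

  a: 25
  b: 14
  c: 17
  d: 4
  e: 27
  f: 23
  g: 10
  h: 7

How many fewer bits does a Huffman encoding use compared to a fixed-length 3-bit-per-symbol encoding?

Fixed-length: 3 bits × 127 symbols = 381 bits.
Huffman merges:
merge d(4) and h(7): 11
merge g(10) and 11: 21
merge b(14) and c(17): 31
merge 21 and f(23): 44
merge a(25) and e(27): 52
merge 31 and 44: 75
merge 52 and 75: 127
Huffman total = 11 + 21 + 31 + 44 + 52 + 75 + 127 = 361 bits.
Saving = 381 − 361 = 20 bits.

20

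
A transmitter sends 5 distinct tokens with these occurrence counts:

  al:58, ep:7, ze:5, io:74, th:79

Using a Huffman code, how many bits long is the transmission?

Build the Huffman tree bottom-up:
combine ze(5), ep(7) → 12
combine 12, al(58) → 70
combine 70, io(74) → 144
combine th(79), 144 → 223
Each symbol's bit-cost is frequency × depth; summing gives 449 bits (equivalently 12 + 70 + 144 + 223).

449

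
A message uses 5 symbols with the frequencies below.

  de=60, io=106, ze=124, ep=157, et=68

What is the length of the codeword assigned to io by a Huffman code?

2

Huffman merges, smallest pair first:
combine de(60), et(68) → 128
combine io(106), ze(124) → 230
combine 128, ep(157) → 285
combine 230, 285 → 515
io's leaf is at depth 2, giving a 2-bit codeword.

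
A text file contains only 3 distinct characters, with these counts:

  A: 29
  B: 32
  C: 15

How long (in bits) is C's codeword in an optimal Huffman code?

Repeatedly merge the two smallest:
combine C(15), A(29) → 44
combine B(32), 44 → 76
The subtree containing C is merged 2 times, so code length = 2.

2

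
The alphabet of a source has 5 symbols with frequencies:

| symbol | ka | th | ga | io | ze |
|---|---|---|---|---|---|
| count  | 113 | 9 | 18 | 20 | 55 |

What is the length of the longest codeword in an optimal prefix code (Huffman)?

4

Merge the two lowest-weight nodes at each step:
merge th(9) and ga(18): 27
merge io(20) and 27: 47
merge 47 and ze(55): 102
merge 102 and ka(113): 215
Maximum depth reached is 4.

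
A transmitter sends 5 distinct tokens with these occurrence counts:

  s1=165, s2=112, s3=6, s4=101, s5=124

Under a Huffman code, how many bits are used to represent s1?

2

Build the tree from the bottom:
s3(6) + s4(101) → 107
107 + s2(112) → 219
s5(124) + s1(165) → 289
219 + 289 → 508
The subtree containing s1 is merged 2 times, so code length = 2.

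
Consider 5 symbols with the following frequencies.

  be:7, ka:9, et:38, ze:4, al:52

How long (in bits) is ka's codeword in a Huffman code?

3

Huffman merges, smallest pair first:
merge ze(4) and be(7): 11
merge ka(9) and 11: 20
merge 20 and et(38): 58
merge al(52) and 58: 110
ka's leaf is at depth 3, giving a 3-bit codeword.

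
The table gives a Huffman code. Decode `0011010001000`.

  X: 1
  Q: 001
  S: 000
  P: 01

Read left to right; each codeword is recognised as soon as it completes (prefix code):
  001→Q | 1→X | 01→P | 000→S | 1→X | 000→S
Decoded message: QXPSXS

QXPSXS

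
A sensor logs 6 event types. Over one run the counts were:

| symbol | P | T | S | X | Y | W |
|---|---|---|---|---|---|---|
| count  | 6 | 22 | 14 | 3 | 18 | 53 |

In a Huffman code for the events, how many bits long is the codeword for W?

1

Repeatedly merge the two smallest:
combine X(3), P(6) → 9
combine 9, S(14) → 23
combine Y(18), T(22) → 40
combine 23, 40 → 63
combine W(53), 63 → 116
W is a child of the root — depth 1, so its codeword is a single bit.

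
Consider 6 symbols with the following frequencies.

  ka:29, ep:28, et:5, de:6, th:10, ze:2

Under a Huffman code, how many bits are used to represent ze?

5

Huffman merges, smallest pair first:
ze(2) + et(5) → 7
de(6) + 7 → 13
th(10) + 13 → 23
23 + ep(28) → 51
ka(29) + 51 → 80
ze's leaf is at depth 5, giving a 5-bit codeword.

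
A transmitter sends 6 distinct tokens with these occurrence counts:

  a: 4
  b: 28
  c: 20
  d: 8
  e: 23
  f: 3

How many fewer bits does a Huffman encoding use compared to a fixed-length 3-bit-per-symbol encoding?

Fixed-length: 3 bits × 86 symbols = 258 bits.
Huffman merges:
merge f(3) and a(4): 7
merge 7 and d(8): 15
merge 15 and c(20): 35
merge e(23) and b(28): 51
merge 35 and 51: 86
Huffman total = 7 + 15 + 35 + 51 + 86 = 194 bits.
Saving = 258 − 194 = 64 bits.

64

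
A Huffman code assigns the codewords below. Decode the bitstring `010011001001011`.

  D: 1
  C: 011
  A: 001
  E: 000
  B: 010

Read left to right; each codeword is recognised as soon as it completes (prefix code):
  010→B | 011→C | 001→A | 001→A | 011→C
Decoded message: BCAAC

BCAAC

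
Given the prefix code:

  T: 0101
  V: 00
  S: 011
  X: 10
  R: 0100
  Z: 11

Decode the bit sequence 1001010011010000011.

Read left to right; each codeword is recognised as soon as it completes (prefix code):
  10→X | 0101→T | 00→V | 11→Z | 0100→R | 00→V | 011→S
Decoded message: XTVZRVS

XTVZRVS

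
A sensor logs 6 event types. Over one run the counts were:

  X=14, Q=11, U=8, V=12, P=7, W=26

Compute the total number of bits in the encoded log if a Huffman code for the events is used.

194

Build the Huffman tree bottom-up:
combine P(7), U(8) → 15
combine Q(11), V(12) → 23
combine X(14), 15 → 29
combine 23, W(26) → 49
combine 29, 49 → 78
Total encoded bits = sum of merged weights = 15 + 23 + 29 + 49 + 78 = 194.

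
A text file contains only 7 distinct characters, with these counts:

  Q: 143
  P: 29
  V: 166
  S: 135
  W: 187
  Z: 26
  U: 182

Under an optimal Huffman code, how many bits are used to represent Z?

4

Huffman merges, smallest pair first:
combine Z(26), P(29) → 55
combine 55, S(135) → 190
combine Q(143), V(166) → 309
combine U(182), W(187) → 369
combine 190, 309 → 499
combine 369, 499 → 868
Z's leaf is at depth 4, giving a 4-bit codeword.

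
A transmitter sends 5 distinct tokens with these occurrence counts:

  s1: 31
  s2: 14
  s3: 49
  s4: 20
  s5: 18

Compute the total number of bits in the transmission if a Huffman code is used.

296

Merge the two smallest weights repeatedly:
combine s2(14), s5(18) → 32
combine s4(20), s1(31) → 51
combine 32, s3(49) → 81
combine 51, 81 → 132
The encoded length is the sum of every internal node's weight: 32 + 51 + 81 + 132 = 296 bits.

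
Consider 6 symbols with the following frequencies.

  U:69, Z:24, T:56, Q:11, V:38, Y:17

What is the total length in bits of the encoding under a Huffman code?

Build the Huffman tree bottom-up:
merge Q(11) and Y(17): 28
merge Z(24) and 28: 52
merge V(38) and 52: 90
merge T(56) and U(69): 125
merge 90 and 125: 215
Total encoded bits = sum of merged weights = 28 + 52 + 90 + 125 + 215 = 510.

510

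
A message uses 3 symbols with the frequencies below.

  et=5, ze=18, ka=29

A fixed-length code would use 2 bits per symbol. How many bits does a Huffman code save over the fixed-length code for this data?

29

Fixed-length: 2 bits × 52 symbols = 104 bits.
Huffman merges:
merge et(5) and ze(18): 23
merge 23 and ka(29): 52
Huffman total = 23 + 52 = 75 bits.
Saving = 104 − 75 = 29 bits.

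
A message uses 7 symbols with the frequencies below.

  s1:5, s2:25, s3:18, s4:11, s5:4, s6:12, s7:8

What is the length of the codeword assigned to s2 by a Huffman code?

Build the tree from the bottom:
merge s5(4) and s1(5): 9
merge s7(8) and 9: 17
merge s4(11) and s6(12): 23
merge 17 and s3(18): 35
merge 23 and s2(25): 48
merge 35 and 48: 83
s2 sits 2 levels below the root, so its codeword is 2 bits.

2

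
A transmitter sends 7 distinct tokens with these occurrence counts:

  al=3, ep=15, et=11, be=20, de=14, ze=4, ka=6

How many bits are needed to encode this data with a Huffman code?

190

Greedily combine the two least-frequent nodes:
merge al(3) and ze(4): 7
merge ka(6) and 7: 13
merge et(11) and 13: 24
merge de(14) and ep(15): 29
merge be(20) and 24: 44
merge 29 and 44: 73
Total encoded bits = sum of merged weights = 7 + 13 + 24 + 29 + 44 + 73 = 190.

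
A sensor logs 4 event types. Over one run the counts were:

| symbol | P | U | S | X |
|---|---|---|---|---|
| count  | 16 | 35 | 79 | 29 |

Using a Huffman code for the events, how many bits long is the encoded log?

Greedily combine the two least-frequent nodes:
merge P(16) and X(29): 45
merge U(35) and 45: 80
merge S(79) and 80: 159
Each symbol's bit-cost is frequency × depth; summing gives 284 bits (equivalently 45 + 80 + 159).

284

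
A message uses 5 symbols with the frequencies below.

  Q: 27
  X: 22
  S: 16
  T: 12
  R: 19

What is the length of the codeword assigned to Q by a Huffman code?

2

Build the tree from the bottom:
merge T(12) and S(16): 28
merge R(19) and X(22): 41
merge Q(27) and 28: 55
merge 41 and 55: 96
The subtree containing Q is merged 2 times, so code length = 2.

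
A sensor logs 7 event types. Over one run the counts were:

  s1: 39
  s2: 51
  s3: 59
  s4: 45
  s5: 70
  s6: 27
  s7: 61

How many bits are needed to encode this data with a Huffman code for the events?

986

Greedily combine the two least-frequent nodes:
merge s6(27) and s1(39): 66
merge s4(45) and s2(51): 96
merge s3(59) and s7(61): 120
merge 66 and s5(70): 136
merge 96 and 120: 216
merge 136 and 216: 352
Total encoded bits = sum of merged weights = 66 + 96 + 120 + 136 + 216 + 352 = 986.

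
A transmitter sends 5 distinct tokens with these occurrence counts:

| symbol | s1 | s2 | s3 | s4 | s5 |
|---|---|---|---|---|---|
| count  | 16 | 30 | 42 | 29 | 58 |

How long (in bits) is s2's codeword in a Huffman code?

2

Repeatedly merge the two smallest:
merge s1(16) and s4(29): 45
merge s2(30) and s3(42): 72
merge 45 and s5(58): 103
merge 72 and 103: 175
s2 sits 2 levels below the root, so its codeword is 2 bits.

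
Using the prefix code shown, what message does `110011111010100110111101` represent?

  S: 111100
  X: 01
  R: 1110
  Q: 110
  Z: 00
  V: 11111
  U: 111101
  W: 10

Read left to right; each codeword is recognised as soon as it completes (prefix code):
  110→Q | 01→X | 111101→U | 01→X | 00→Z | 110→Q | 111101→U
Decoded message: QXUXZQU

QXUXZQU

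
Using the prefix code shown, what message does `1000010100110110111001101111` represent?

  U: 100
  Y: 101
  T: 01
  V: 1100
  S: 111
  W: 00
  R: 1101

Read left to right; each codeword is recognised as soon as it completes (prefix code):
  100→U | 00→W | 101→Y | 00→W | 1101→R | 101→Y | 1100→V | 1101→R | 111→S
Decoded message: UWYWRYVRS

UWYWRYVRS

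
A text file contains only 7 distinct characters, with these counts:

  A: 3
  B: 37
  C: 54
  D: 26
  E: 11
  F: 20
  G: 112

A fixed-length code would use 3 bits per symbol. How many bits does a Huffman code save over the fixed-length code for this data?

Fixed-length: 3 bits × 263 symbols = 789 bits.
Huffman merges:
A(3) + E(11) → 14
14 + F(20) → 34
D(26) + 34 → 60
B(37) + C(54) → 91
60 + 91 → 151
G(112) + 151 → 263
Huffman total = 14 + 34 + 60 + 91 + 151 + 263 = 613 bits.
Saving = 789 − 613 = 176 bits.

176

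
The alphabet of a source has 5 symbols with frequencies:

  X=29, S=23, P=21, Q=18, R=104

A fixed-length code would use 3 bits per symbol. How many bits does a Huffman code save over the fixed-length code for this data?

208

Fixed-length: 3 bits × 195 symbols = 585 bits.
Huffman merges:
Q(18) + P(21) → 39
S(23) + X(29) → 52
39 + 52 → 91
91 + R(104) → 195
Huffman total = 39 + 52 + 91 + 195 = 377 bits.
Saving = 585 − 377 = 208 bits.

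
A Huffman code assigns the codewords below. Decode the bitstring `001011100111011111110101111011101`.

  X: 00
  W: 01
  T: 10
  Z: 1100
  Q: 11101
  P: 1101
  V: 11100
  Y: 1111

Read left to right; each codeword is recognised as soon as it completes (prefix code):
  00→X | 10→T | 11100→V | 11101→Q | 1111→Y | 1101→P | 01→W | 11101→Q | 1101→P
Decoded message: XTVQYPWQP

XTVQYPWQP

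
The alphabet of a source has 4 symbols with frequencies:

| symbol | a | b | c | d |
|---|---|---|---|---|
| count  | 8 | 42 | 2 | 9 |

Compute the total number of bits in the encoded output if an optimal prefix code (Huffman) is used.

90

Greedily combine the two least-frequent nodes:
c(2) + a(8) → 10
d(9) + 10 → 19
19 + b(42) → 61
The encoded length is the sum of every internal node's weight: 10 + 19 + 61 = 90 bits.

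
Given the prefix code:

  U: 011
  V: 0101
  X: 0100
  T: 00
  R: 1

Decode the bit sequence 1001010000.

Read left to right; each codeword is recognised as soon as it completes (prefix code):
  1→R | 00→T | 1→R | 0100→X | 00→T
Decoded message: RTRXT

RTRXT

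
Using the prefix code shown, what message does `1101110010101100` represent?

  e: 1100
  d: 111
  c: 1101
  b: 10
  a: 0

cebbe

Read left to right; each codeword is recognised as soon as it completes (prefix code):
  1101→c | 1100→e | 10→b | 10→b | 1100→e
Decoded message: cebbe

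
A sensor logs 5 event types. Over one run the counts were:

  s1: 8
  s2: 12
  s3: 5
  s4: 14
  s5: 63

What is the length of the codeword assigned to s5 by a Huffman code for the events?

1

Repeatedly merge the two smallest:
combine s3(5), s1(8) → 13
combine s2(12), 13 → 25
combine s4(14), 25 → 39
combine 39, s5(63) → 102
s5 is a child of the root — depth 1, so its codeword is a single bit.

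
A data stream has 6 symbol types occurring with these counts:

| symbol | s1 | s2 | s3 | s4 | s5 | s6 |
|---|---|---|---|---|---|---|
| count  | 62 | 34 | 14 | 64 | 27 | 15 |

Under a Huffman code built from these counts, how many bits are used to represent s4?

2

Repeatedly merge the two smallest:
combine s3(14), s6(15) → 29
combine s5(27), 29 → 56
combine s2(34), 56 → 90
combine s1(62), s4(64) → 126
combine 90, 126 → 216
s4 sits 2 levels below the root, so its codeword is 2 bits.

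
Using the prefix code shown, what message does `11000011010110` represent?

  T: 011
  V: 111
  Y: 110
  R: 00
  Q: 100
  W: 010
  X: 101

YRTWY

Read left to right; each codeword is recognised as soon as it completes (prefix code):
  110→Y | 00→R | 011→T | 010→W | 110→Y
Decoded message: YRTWY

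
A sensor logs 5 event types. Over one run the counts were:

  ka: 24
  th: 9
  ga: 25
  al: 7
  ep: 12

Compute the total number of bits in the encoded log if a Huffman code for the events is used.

Build the Huffman tree bottom-up:
combine al(7), th(9) → 16
combine ep(12), 16 → 28
combine ka(24), ga(25) → 49
combine 28, 49 → 77
The encoded length is the sum of every internal node's weight: 16 + 28 + 49 + 77 = 170 bits.

170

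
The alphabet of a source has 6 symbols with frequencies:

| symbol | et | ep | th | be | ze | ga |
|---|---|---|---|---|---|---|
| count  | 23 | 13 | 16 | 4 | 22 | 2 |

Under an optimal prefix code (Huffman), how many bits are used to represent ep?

Build the tree from the bottom:
combine ga(2), be(4) → 6
combine 6, ep(13) → 19
combine th(16), 19 → 35
combine ze(22), et(23) → 45
combine 35, 45 → 80
ep's leaf is at depth 3, giving a 3-bit codeword.

3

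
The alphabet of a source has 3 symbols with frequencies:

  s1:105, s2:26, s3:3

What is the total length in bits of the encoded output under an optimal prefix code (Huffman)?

163

Merge the two smallest weights repeatedly:
combine s3(3), s2(26) → 29
combine 29, s1(105) → 134
Total encoded bits = sum of merged weights = 29 + 134 = 163.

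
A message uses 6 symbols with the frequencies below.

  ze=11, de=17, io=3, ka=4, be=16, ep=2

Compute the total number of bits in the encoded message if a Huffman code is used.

120

Build the Huffman tree bottom-up:
merge ep(2) and io(3): 5
merge ka(4) and 5: 9
merge 9 and ze(11): 20
merge be(16) and de(17): 33
merge 20 and 33: 53
Total encoded bits = sum of merged weights = 5 + 9 + 20 + 33 + 53 = 120.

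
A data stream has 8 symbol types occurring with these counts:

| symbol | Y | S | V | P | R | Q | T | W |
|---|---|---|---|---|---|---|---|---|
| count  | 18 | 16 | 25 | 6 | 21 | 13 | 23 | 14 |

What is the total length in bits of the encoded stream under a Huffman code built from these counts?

Merge the two smallest weights repeatedly:
P(6) + Q(13) → 19
W(14) + S(16) → 30
Y(18) + 19 → 37
R(21) + T(23) → 44
V(25) + 30 → 55
37 + 44 → 81
55 + 81 → 136
The encoded length is the sum of every internal node's weight: 19 + 30 + 37 + 44 + 55 + 81 + 136 = 402 bits.

402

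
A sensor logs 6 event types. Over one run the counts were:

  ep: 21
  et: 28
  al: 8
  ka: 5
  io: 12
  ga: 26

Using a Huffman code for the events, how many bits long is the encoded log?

238

Greedily combine the two least-frequent nodes:
ka(5) + al(8) → 13
io(12) + 13 → 25
ep(21) + 25 → 46
ga(26) + et(28) → 54
46 + 54 → 100
The encoded length is the sum of every internal node's weight: 13 + 25 + 46 + 54 + 100 = 238 bits.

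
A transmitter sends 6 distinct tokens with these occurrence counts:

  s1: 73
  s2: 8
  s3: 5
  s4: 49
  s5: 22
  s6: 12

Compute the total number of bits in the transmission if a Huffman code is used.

Merge the two smallest weights repeatedly:
merge s3(5) and s2(8): 13
merge s6(12) and 13: 25
merge s5(22) and 25: 47
merge 47 and s4(49): 96
merge s1(73) and 96: 169
Total encoded bits = sum of merged weights = 13 + 25 + 47 + 96 + 169 = 350.

350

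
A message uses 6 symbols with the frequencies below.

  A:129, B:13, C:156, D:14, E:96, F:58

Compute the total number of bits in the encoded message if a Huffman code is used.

1044

Greedily combine the two least-frequent nodes:
merge B(13) and D(14): 27
merge 27 and F(58): 85
merge 85 and E(96): 181
merge A(129) and C(156): 285
merge 181 and 285: 466
Total encoded bits = sum of merged weights = 27 + 85 + 181 + 285 + 466 = 1044.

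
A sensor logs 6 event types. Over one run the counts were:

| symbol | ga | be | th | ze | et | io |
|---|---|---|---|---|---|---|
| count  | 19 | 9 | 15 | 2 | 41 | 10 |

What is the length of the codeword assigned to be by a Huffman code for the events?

4

Build the tree from the bottom:
ze(2) + be(9) → 11
io(10) + 11 → 21
th(15) + ga(19) → 34
21 + 34 → 55
et(41) + 55 → 96
The subtree containing be is merged 4 times, so code length = 4.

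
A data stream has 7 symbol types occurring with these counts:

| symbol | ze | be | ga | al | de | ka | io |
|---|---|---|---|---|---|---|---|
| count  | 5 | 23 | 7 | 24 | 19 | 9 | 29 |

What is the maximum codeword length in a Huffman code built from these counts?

5

Merge the two lowest-weight nodes at each step:
ze(5) + ga(7) → 12
ka(9) + 12 → 21
de(19) + 21 → 40
be(23) + al(24) → 47
io(29) + 40 → 69
47 + 69 → 116
Maximum depth reached is 5.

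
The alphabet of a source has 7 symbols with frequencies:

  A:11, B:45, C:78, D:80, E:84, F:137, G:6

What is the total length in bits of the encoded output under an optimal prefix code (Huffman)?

1101

Merge the two smallest weights repeatedly:
merge G(6) and A(11): 17
merge 17 and B(45): 62
merge 62 and C(78): 140
merge D(80) and E(84): 164
merge F(137) and 140: 277
merge 164 and 277: 441
Total encoded bits = sum of merged weights = 17 + 62 + 140 + 164 + 277 + 441 = 1101.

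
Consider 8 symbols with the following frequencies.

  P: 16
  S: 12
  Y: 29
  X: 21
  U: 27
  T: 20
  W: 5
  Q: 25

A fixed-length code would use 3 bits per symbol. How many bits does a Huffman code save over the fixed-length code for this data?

12

Fixed-length: 3 bits × 155 symbols = 465 bits.
Huffman merges:
combine W(5), S(12) → 17
combine P(16), 17 → 33
combine T(20), X(21) → 41
combine Q(25), U(27) → 52
combine Y(29), 33 → 62
combine 41, 52 → 93
combine 62, 93 → 155
Huffman total = 17 + 33 + 41 + 52 + 62 + 93 + 155 = 453 bits.
Saving = 465 − 453 = 12 bits.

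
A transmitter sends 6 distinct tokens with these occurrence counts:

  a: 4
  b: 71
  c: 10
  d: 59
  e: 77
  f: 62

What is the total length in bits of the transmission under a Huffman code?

Build the Huffman tree bottom-up:
merge a(4) and c(10): 14
merge 14 and d(59): 73
merge f(62) and b(71): 133
merge 73 and e(77): 150
merge 133 and 150: 283
The encoded length is the sum of every internal node's weight: 14 + 73 + 133 + 150 + 283 = 653 bits.

653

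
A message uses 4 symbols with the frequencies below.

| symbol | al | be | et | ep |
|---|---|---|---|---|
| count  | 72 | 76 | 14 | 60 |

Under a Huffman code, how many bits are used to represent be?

Huffman merges, smallest pair first:
merge et(14) and ep(60): 74
merge al(72) and 74: 146
merge be(76) and 146: 222
be is a child of the root — depth 1, so its codeword is a single bit.

1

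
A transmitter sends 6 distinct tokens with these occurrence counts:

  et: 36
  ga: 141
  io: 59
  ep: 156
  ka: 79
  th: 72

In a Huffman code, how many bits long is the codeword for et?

Repeatedly merge the two smallest:
combine et(36), io(59) → 95
combine th(72), ka(79) → 151
combine 95, ga(141) → 236
combine 151, ep(156) → 307
combine 236, 307 → 543
The subtree containing et is merged 3 times, so code length = 3.

3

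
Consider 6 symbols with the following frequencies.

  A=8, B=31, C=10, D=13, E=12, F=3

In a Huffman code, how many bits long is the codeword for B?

Repeatedly merge the two smallest:
F(3) + A(8) → 11
C(10) + 11 → 21
E(12) + D(13) → 25
21 + 25 → 46
B(31) + 46 → 77
B sits one level below the root: a 1-bit codeword.

1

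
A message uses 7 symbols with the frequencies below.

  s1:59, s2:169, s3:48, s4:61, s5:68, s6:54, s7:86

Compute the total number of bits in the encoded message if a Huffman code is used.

1466

Build the Huffman tree bottom-up:
s3(48) + s6(54) → 102
s1(59) + s4(61) → 120
s5(68) + s7(86) → 154
102 + 120 → 222
154 + s2(169) → 323
222 + 323 → 545
Each symbol's bit-cost is frequency × depth; summing gives 1466 bits (equivalently 102 + 120 + 154 + 222 + 323 + 545).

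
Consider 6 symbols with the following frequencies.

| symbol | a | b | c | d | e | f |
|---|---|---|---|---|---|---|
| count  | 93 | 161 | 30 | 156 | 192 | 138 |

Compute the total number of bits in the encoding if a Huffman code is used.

1924

Greedily combine the two least-frequent nodes:
combine c(30), a(93) → 123
combine 123, f(138) → 261
combine d(156), b(161) → 317
combine e(192), 261 → 453
combine 317, 453 → 770
Total encoded bits = sum of merged weights = 123 + 261 + 317 + 453 + 770 = 1924.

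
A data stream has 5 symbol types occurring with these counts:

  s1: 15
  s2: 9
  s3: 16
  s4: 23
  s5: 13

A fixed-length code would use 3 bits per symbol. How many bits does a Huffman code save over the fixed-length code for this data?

54

Fixed-length: 3 bits × 76 symbols = 228 bits.
Huffman merges:
merge s2(9) and s5(13): 22
merge s1(15) and s3(16): 31
merge 22 and s4(23): 45
merge 31 and 45: 76
Huffman total = 22 + 31 + 45 + 76 = 174 bits.
Saving = 228 − 174 = 54 bits.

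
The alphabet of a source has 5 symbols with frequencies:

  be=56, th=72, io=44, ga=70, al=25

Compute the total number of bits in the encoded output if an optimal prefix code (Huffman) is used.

Merge the two smallest weights repeatedly:
combine al(25), io(44) → 69
combine be(56), 69 → 125
combine ga(70), th(72) → 142
combine 125, 142 → 267
Total encoded bits = sum of merged weights = 69 + 125 + 142 + 267 = 603.

603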